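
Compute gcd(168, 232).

168 = 2^3 × 3 × 7
232 = 2^3 × 29
gcd(168, 232) = 2^3 = 8.

8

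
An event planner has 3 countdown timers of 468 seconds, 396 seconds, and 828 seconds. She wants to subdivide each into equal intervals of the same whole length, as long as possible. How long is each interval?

36 seconds

The interval must divide each timer length; the longest such is the gcd.
468 = 2^2 × 3^2 × 13
396 = 2^2 × 3^2 × 11
828 = 2^2 × 3^2 × 23
gcd(468, 396, 828) = 2^2 × 3^2 = 36.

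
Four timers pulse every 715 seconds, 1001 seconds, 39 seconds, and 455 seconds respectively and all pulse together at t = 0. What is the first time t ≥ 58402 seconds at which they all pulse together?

Joint pulses occur at multiples of LCM(715, 1001, 39, 455).
715 = 5 × 11 × 13
1001 = 7 × 11 × 13
39 = 3 × 13
455 = 5 × 7 × 13
LCM(715, 1001, 39, 455) = 3 × 5 × 7 × 11 × 13 = 15015.
Smallest multiple of 15015 that is ≥ 58402: ⌈58402/15015⌉ × 15015 = 4 × 15015 = 60060.

60060 seconds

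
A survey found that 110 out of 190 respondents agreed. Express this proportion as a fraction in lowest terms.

110 = 2 × 5 × 11
190 = 2 × 5 × 19
gcd(110, 190) = 2 × 5 = 10.
Divide numerator and denominator by 10: 110/190 = 11/19.

11/19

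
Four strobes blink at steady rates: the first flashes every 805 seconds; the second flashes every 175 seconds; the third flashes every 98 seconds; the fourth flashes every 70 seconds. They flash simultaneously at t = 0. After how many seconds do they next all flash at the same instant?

56350 seconds

The first simultaneous occurrence is after LCM of the individual periods.
805 = 5 × 7 × 23
175 = 5^2 × 7
98 = 2 × 7^2
70 = 2 × 5 × 7
LCM(805, 175, 98, 70) = 2 × 5^2 × 7^2 × 23 = 56350.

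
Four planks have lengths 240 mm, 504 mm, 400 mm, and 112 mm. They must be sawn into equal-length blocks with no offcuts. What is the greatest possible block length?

The block length must divide every plank, so the greatest is gcd(240, 504, 400, 112).
240 = 2^4 × 3 × 5
504 = 2^3 × 3^2 × 7
400 = 2^4 × 5^2
112 = 2^4 × 7
gcd(240, 504, 400, 112) = 2^3 = 8.

8 mm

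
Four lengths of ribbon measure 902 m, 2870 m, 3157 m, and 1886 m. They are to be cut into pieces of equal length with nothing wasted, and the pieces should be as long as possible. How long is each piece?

The greatest length dividing all of 902, 2870, 3157, and 1886 is their gcd.
902 = 2 × 11 × 41
2870 = 2 × 5 × 7 × 41
3157 = 7 × 11 × 41
1886 = 2 × 23 × 41
gcd(902, 2870, 3157, 1886) = 41.

41 m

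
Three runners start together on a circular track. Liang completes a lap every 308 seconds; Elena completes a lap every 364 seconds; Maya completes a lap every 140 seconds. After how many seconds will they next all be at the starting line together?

20020 seconds

The first simultaneous occurrence is after LCM of the individual periods.
308 = 2^2 × 7 × 11
364 = 2^2 × 7 × 13
140 = 2^2 × 5 × 7
LCM(308, 364, 140) = 2^2 × 5 × 7 × 11 × 13 = 20020.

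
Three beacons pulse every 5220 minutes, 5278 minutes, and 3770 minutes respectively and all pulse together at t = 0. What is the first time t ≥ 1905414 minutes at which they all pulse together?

Joint pulses occur at multiples of LCM(5220, 5278, 3770).
5220 = 2^2 × 3^2 × 5 × 29
5278 = 2 × 7 × 13 × 29
3770 = 2 × 5 × 13 × 29
LCM(5220, 5278, 3770) = 2^2 × 3^2 × 5 × 7 × 13 × 29 = 475020.
Smallest multiple of 475020 that is ≥ 1905414: ⌈1905414/475020⌉ × 475020 = 5 × 475020 = 2375100.

2375100 minutes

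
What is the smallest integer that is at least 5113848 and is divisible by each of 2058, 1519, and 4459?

5805618

The integer must be a common multiple of 2058, 1519, and 4459, so a multiple of their LCM.
2058 = 2 × 3 × 7^3
1519 = 7^2 × 31
4459 = 7^3 × 13
LCM(2058, 1519, 4459) = 2 × 3 × 7^3 × 13 × 31 = 829374.
Smallest multiple of 829374 that is ≥ 5113848: ⌈5113848/829374⌉ × 829374 = 7 × 829374 = 5805618.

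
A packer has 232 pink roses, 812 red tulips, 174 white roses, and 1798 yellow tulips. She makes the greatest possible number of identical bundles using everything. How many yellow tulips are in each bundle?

31

Number of bundles = gcd(232, 812, 174, 1798).
232 = 2^3 × 29
812 = 2^2 × 7 × 29
174 = 2 × 3 × 29
1798 = 2 × 29 × 31
gcd(232, 812, 174, 1798) = 2 × 29 = 58.
yellow tulips per bundle = 1798 / 58 = 31.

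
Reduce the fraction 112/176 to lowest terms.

112 = 2^4 × 7
176 = 2^4 × 11
gcd(112, 176) = 2^4 = 16.
Divide numerator and denominator by 16: 112/176 = 7/11.

7/11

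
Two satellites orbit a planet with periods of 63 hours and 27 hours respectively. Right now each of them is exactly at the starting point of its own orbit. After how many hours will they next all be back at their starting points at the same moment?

We need the least common multiple of the intervals.
63 = 3^2 × 7
27 = 3^3
LCM(63, 27) = 3^3 × 7 = 189.

189 hours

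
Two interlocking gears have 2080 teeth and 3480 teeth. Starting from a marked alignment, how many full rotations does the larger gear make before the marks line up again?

52 rotations

They are all back at their starting positions together after one LCM of the periods.
2080 = 2^5 × 5 × 13
3480 = 2^3 × 3 × 5 × 29
LCM(2080, 3480) = 2^5 × 3 × 5 × 13 × 29 = 180960.
Rotations for period 3480: 180960 / 3480 = 52.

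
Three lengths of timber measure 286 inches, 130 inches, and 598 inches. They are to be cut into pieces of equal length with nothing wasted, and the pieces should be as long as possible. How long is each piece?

The greatest length dividing all of 286, 130, and 598 is their gcd.
286 = 2 × 11 × 13
130 = 2 × 5 × 13
598 = 2 × 13 × 23
gcd(286, 130, 598) = 2 × 13 = 26.

26 inches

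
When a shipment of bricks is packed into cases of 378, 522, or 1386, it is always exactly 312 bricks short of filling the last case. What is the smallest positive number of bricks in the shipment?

120270

Being 312 short of a full case of size k means N ≡ −312 (mod k), i.e. N + 312 is a multiple of each size.
378 = 2 × 3^3 × 7
522 = 2 × 3^2 × 29
1386 = 2 × 3^2 × 7 × 11
LCM(378, 522, 1386) = 2 × 3^3 × 7 × 11 × 29 = 120582.
Smallest positive N is 120582 − 312 = 120270.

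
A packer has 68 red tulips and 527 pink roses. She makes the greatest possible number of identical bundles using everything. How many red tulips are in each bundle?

Number of bundles = gcd(68, 527).
68 = 2^2 × 17
527 = 17 × 31
gcd(68, 527) = 17.
red tulips per bundle = 68 / 17 = 4.

4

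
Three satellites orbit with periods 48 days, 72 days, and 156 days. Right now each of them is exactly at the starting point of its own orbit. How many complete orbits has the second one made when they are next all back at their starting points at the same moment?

They are all back at their starting positions together after one LCM of the periods.
48 = 2^4 × 3
72 = 2^3 × 3^2
156 = 2^2 × 3 × 13
LCM(48, 72, 156) = 2^4 × 3^2 × 13 = 1872.
Orbits for period 72: 1872 / 72 = 26.

26 orbits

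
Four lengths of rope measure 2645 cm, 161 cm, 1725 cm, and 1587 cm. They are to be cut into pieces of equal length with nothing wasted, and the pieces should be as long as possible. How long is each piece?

Each piece length must divide every original length, so the longest possible is gcd(2645, 161, 1725, 1587).
2645 = 5 × 23^2
161 = 7 × 23
1725 = 3 × 5^2 × 23
1587 = 3 × 23^2
gcd(2645, 161, 1725, 1587) = 23.

23 cm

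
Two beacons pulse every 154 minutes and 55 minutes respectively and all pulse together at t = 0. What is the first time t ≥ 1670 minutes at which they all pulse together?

2310 minutes

Joint pulses occur at multiples of LCM(154, 55).
154 = 2 × 7 × 11
55 = 5 × 11
LCM(154, 55) = 2 × 5 × 7 × 11 = 770.
Smallest multiple of 770 that is ≥ 1670: ⌈1670/770⌉ × 770 = 3 × 770 = 2310.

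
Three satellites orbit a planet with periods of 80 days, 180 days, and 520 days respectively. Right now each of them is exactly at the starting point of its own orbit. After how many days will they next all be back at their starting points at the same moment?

9360 days

The first simultaneous occurrence is after LCM of the individual periods.
80 = 2^4 × 5
180 = 2^2 × 3^2 × 5
520 = 2^3 × 5 × 13
LCM(80, 180, 520) = 2^4 × 3^2 × 5 × 13 = 9360.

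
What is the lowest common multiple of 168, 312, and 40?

10920

168 = 2^3 × 3 × 7
312 = 2^3 × 3 × 13
40 = 2^3 × 5
LCM(168, 312, 40) = 2^3 × 3 × 5 × 7 × 13 = 10920.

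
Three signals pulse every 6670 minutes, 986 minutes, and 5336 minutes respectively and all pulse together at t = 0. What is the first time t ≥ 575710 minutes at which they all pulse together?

907120 minutes

Joint pulses occur at multiples of LCM(6670, 986, 5336).
6670 = 2 × 5 × 23 × 29
986 = 2 × 17 × 29
5336 = 2^3 × 23 × 29
LCM(6670, 986, 5336) = 2^3 × 5 × 17 × 23 × 29 = 453560.
Smallest multiple of 453560 that is ≥ 575710: ⌈575710/453560⌉ × 453560 = 2 × 453560 = 907120.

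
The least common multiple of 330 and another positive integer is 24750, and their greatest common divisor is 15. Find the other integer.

gcd × lcm = product of the two integers, so the other integer is (15 × 24750) / 330 = 1125.

1125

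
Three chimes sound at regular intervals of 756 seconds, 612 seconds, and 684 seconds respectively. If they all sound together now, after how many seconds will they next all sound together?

244188 seconds

The first simultaneous occurrence is after LCM of the individual periods.
756 = 2^2 × 3^3 × 7
612 = 2^2 × 3^2 × 17
684 = 2^2 × 3^2 × 19
LCM(756, 612, 684) = 2^2 × 3^3 × 7 × 17 × 19 = 244188.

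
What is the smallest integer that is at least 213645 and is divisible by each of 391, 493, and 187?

The integer must be a common multiple of 391, 493, and 187, so a multiple of their LCM.
391 = 17 × 23
493 = 17 × 29
187 = 11 × 17
LCM(391, 493, 187) = 11 × 17 × 23 × 29 = 124729.
Smallest multiple of 124729 that is ≥ 213645: ⌈213645/124729⌉ × 124729 = 2 × 124729 = 249458.

249458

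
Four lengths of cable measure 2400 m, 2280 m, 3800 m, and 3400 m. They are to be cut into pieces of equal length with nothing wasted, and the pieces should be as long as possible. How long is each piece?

The greatest length dividing all of 2400, 2280, 3800, and 3400 is their gcd.
2400 = 2^5 × 3 × 5^2
2280 = 2^3 × 3 × 5 × 19
3800 = 2^3 × 5^2 × 19
3400 = 2^3 × 5^2 × 17
gcd(2400, 2280, 3800, 3400) = 2^3 × 5 = 40.

40 m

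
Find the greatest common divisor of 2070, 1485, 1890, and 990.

45

2070 = 2 × 3^2 × 5 × 23
1485 = 3^3 × 5 × 11
1890 = 2 × 3^3 × 5 × 7
990 = 2 × 3^2 × 5 × 11
gcd(2070, 1485, 1890, 990) = 3^2 × 5 = 45.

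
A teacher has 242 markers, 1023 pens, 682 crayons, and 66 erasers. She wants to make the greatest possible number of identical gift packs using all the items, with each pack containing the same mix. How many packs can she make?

11 packs

The pack count must divide each quantity, so the greatest is gcd(242, 1023, 682, 66).
242 = 2 × 11^2
1023 = 3 × 11 × 31
682 = 2 × 11 × 31
66 = 2 × 3 × 11
gcd(242, 1023, 682, 66) = 11.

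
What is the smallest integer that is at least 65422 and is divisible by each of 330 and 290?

The integer must be a common multiple of 330 and 290, so a multiple of their LCM.
330 = 2 × 3 × 5 × 11
290 = 2 × 5 × 29
LCM(330, 290) = 2 × 3 × 5 × 11 × 29 = 9570.
Smallest multiple of 9570 that is ≥ 65422: ⌈65422/9570⌉ × 9570 = 7 × 9570 = 66990.

66990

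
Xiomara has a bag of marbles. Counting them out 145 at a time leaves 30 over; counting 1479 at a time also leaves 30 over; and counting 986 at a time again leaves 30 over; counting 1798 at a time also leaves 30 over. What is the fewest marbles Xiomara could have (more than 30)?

N − 30 must be a common multiple of 145, 1479, 986, and 1798.
145 = 5 × 29
1479 = 3 × 17 × 29
986 = 2 × 17 × 29
1798 = 2 × 29 × 31
LCM(145, 1479, 986, 1798) = 2 × 3 × 5 × 17 × 29 × 31 = 458490.
Smallest N > 30 is LCM + 30 = 458490 + 30 = 458520.

458520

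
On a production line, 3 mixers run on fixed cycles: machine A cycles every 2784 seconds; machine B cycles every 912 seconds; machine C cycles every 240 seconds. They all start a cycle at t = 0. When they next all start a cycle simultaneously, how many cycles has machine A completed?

95 cycles

The first common completion time is the LCM of the periods.
2784 = 2^5 × 3 × 29
912 = 2^4 × 3 × 19
240 = 2^4 × 3 × 5
LCM(2784, 912, 240) = 2^5 × 3 × 5 × 19 × 29 = 264480.
Cycles for period 2784: 264480 / 2784 = 95.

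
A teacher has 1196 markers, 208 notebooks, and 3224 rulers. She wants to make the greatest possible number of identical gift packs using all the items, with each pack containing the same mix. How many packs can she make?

52 packs

The pack count must divide each quantity, so the greatest is gcd(1196, 208, 3224).
1196 = 2^2 × 13 × 23
208 = 2^4 × 13
3224 = 2^3 × 13 × 31
gcd(1196, 208, 3224) = 2^2 × 13 = 52.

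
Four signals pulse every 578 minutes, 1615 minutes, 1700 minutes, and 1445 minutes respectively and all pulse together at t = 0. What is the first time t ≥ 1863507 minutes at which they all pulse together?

Joint pulses occur at multiples of LCM(578, 1615, 1700, 1445).
578 = 2 × 17^2
1615 = 5 × 17 × 19
1700 = 2^2 × 5^2 × 17
1445 = 5 × 17^2
LCM(578, 1615, 1700, 1445) = 2^2 × 5^2 × 17^2 × 19 = 549100.
Smallest multiple of 549100 that is ≥ 1863507: ⌈1863507/549100⌉ × 549100 = 4 × 549100 = 2196400.

2196400 minutes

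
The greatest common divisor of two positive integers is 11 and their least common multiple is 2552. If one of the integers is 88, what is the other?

319

For two integers, gcd × lcm = product, so the other is (11 × 2552) / 88 = 28072 / 88 = 319.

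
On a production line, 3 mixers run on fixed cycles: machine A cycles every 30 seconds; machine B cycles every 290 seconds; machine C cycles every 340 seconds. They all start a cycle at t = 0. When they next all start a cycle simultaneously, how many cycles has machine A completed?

986 cycles

All finish a whole number of cycles simultaneously at t = LCM of the periods.
30 = 2 × 3 × 5
290 = 2 × 5 × 29
340 = 2^2 × 5 × 17
LCM(30, 290, 340) = 2^2 × 3 × 5 × 17 × 29 = 29580.
Cycles for period 30: 29580 / 30 = 986.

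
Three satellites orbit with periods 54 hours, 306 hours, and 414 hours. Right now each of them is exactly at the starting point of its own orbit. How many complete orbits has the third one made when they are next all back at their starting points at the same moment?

The first common completion time is the LCM of the periods.
54 = 2 × 3^3
306 = 2 × 3^2 × 17
414 = 2 × 3^2 × 23
LCM(54, 306, 414) = 2 × 3^3 × 17 × 23 = 21114.
Orbits for period 414: 21114 / 414 = 51.

51 orbits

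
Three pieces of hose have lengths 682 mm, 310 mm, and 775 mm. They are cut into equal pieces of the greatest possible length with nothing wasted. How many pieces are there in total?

Piece length = gcd(682, 310, 775).
682 = 2 × 11 × 31
310 = 2 × 5 × 31
775 = 5^2 × 31
gcd(682, 310, 775) = 31.
Total pieces = 682/31 + 310/31 + 775/31 = 22 + 10 + 25 = 57.

57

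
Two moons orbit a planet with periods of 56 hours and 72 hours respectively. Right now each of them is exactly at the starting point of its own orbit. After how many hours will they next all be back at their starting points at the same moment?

504 hours

The first simultaneous occurrence is after LCM of the individual periods.
56 = 2^3 × 7
72 = 2^3 × 3^2
LCM(56, 72) = 2^3 × 3^2 × 7 = 504.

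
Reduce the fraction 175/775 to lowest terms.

7/31

175 = 5^2 × 7
775 = 5^2 × 31
gcd(175, 775) = 5^2 = 25.
Divide numerator and denominator by 25: 175/775 = 7/31.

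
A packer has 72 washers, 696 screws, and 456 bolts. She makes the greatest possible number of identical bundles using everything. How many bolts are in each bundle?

Number of bundles = gcd(72, 696, 456).
72 = 2^3 × 3^2
696 = 2^3 × 3 × 29
456 = 2^3 × 3 × 19
gcd(72, 696, 456) = 2^3 × 3 = 24.
bolts per bundle = 456 / 24 = 19.

19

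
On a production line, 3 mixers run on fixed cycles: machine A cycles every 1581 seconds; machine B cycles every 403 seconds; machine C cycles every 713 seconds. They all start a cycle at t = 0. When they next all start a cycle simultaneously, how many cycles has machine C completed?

663 cycles

All finish a whole number of cycles simultaneously at t = LCM of the periods.
1581 = 3 × 17 × 31
403 = 13 × 31
713 = 23 × 31
LCM(1581, 403, 713) = 3 × 13 × 17 × 23 × 31 = 472719.
Cycles for period 713: 472719 / 713 = 663.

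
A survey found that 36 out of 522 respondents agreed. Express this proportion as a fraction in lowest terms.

2/29

36 = 2^2 × 3^2
522 = 2 × 3^2 × 29
gcd(36, 522) = 2 × 3^2 = 18.
Divide numerator and denominator by 18: 36/522 = 2/29.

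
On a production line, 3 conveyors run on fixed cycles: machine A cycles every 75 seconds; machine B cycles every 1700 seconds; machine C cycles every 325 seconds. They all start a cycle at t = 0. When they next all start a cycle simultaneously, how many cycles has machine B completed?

They are all back at their starting positions together after one LCM of the periods.
75 = 3 × 5^2
1700 = 2^2 × 5^2 × 17
325 = 5^2 × 13
LCM(75, 1700, 325) = 2^2 × 3 × 5^2 × 13 × 17 = 66300.
Cycles for period 1700: 66300 / 1700 = 39.

39 cycles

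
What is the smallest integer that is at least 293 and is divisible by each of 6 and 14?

294

The integer must be a common multiple of 6 and 14, so a multiple of their LCM.
6 = 2 × 3
14 = 2 × 7
LCM(6, 14) = 2 × 3 × 7 = 42.
Smallest multiple of 42 that is ≥ 293: ⌈293/42⌉ × 42 = 7 × 42 = 294.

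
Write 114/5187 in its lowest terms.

2/91

114 = 2 × 3 × 19
5187 = 3 × 7 × 13 × 19
gcd(114, 5187) = 3 × 19 = 57.
Divide numerator and denominator by 57: 114/5187 = 2/91.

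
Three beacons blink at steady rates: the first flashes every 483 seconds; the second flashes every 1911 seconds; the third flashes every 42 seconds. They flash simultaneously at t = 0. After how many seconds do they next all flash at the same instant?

87906 seconds

They coincide at every common multiple of the periods; the first is the LCM.
483 = 3 × 7 × 23
1911 = 3 × 7^2 × 13
42 = 2 × 3 × 7
LCM(483, 1911, 42) = 2 × 3 × 7^2 × 13 × 23 = 87906.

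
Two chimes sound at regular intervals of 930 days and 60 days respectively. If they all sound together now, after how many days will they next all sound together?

We need the least common multiple of the intervals.
930 = 2 × 3 × 5 × 31
60 = 2^2 × 3 × 5
LCM(930, 60) = 2^2 × 3 × 5 × 31 = 1860.

1860 days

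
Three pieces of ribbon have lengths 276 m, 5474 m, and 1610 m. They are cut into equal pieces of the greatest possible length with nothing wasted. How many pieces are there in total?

160

Piece length = gcd(276, 5474, 1610).
276 = 2^2 × 3 × 23
5474 = 2 × 7 × 17 × 23
1610 = 2 × 5 × 7 × 23
gcd(276, 5474, 1610) = 2 × 23 = 46.
Total pieces = 276/46 + 5474/46 + 1610/46 = 6 + 119 + 35 = 160.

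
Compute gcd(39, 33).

3

39 = 3 × 13
33 = 3 × 11
gcd(39, 33) = 3.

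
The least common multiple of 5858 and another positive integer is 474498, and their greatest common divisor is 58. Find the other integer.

gcd × lcm = product of the two integers, so the other integer is (58 × 474498) / 5858 = 4698.

4698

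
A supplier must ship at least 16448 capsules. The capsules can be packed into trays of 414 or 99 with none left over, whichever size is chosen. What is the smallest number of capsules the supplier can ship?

18216

The number of capsules must be a common multiple of 414 and 99, so a multiple of their LCM.
414 = 2 × 3^2 × 23
99 = 3^2 × 11
LCM(414, 99) = 2 × 3^2 × 11 × 23 = 4554.
Smallest multiple of 4554 that is ≥ 16448: ⌈16448/4554⌉ × 4554 = 4 × 4554 = 18216.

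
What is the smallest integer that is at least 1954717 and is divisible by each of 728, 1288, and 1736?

2076256

The integer must be a common multiple of 728, 1288, and 1736, so a multiple of their LCM.
728 = 2^3 × 7 × 13
1288 = 2^3 × 7 × 23
1736 = 2^3 × 7 × 31
LCM(728, 1288, 1736) = 2^3 × 7 × 13 × 23 × 31 = 519064.
Smallest multiple of 519064 that is ≥ 1954717: ⌈1954717/519064⌉ × 519064 = 4 × 519064 = 2076256.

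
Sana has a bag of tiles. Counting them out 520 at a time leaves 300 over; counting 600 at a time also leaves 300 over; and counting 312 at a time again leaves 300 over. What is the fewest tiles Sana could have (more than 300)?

N − 300 must be a common multiple of 520, 600, and 312.
520 = 2^3 × 5 × 13
600 = 2^3 × 3 × 5^2
312 = 2^3 × 3 × 13
LCM(520, 600, 312) = 2^3 × 3 × 5^2 × 13 = 7800.
Smallest N > 300 is LCM + 300 = 7800 + 300 = 8100.

8100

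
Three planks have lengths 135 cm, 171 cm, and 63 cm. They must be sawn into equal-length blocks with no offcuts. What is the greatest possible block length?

This is the greatest common divisor of 135, 171, and 63.
135 = 3^3 × 5
171 = 3^2 × 19
63 = 3^2 × 7
gcd(135, 171, 63) = 3^2 = 9.

9 cm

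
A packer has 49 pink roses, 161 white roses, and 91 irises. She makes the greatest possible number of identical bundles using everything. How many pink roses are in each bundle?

Number of bundles = gcd(49, 161, 91).
49 = 7^2
161 = 7 × 23
91 = 7 × 13
gcd(49, 161, 91) = 7.
pink roses per bundle = 49 / 7 = 7.

7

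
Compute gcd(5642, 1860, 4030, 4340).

5642 = 2 × 7 × 13 × 31
1860 = 2^2 × 3 × 5 × 31
4030 = 2 × 5 × 13 × 31
4340 = 2^2 × 5 × 7 × 31
gcd(5642, 1860, 4030, 4340) = 2 × 31 = 62.

62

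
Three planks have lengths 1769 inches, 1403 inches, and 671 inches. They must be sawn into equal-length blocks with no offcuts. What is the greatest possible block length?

61 inches

The block length must divide every plank, so the greatest is gcd(1769, 1403, 671).
1769 = 29 × 61
1403 = 23 × 61
671 = 11 × 61
gcd(1769, 1403, 671) = 61.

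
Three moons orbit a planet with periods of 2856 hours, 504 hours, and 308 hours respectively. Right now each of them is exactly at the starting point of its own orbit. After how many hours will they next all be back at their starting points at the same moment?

94248 hours

The first simultaneous occurrence is after LCM of the individual periods.
2856 = 2^3 × 3 × 7 × 17
504 = 2^3 × 3^2 × 7
308 = 2^2 × 7 × 11
LCM(2856, 504, 308) = 2^3 × 3^2 × 7 × 11 × 17 = 94248.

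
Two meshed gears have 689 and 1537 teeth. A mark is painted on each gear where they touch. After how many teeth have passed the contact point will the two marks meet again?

19981 teeth

They coincide at every common multiple of the periods; the first is the LCM.
689 = 13 × 53
1537 = 29 × 53
LCM(689, 1537) = 13 × 29 × 53 = 19981.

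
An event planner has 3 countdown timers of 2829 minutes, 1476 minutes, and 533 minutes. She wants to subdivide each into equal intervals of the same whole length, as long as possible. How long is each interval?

41 minutes

The interval must divide each timer length; the longest such is the gcd.
2829 = 3 × 23 × 41
1476 = 2^2 × 3^2 × 41
533 = 13 × 41
gcd(2829, 1476, 533) = 41.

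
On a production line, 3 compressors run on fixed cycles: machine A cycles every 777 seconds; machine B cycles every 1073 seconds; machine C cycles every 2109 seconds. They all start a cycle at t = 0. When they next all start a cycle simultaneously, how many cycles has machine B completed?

The first common completion time is the LCM of the periods.
777 = 3 × 7 × 37
1073 = 29 × 37
2109 = 3 × 19 × 37
LCM(777, 1073, 2109) = 3 × 7 × 19 × 29 × 37 = 428127.
Cycles for period 1073: 428127 / 1073 = 399.

399 cycles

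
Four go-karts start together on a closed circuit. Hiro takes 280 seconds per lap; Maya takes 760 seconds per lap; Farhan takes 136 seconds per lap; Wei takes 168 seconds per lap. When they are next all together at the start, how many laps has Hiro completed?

They are all back at their starting positions together after one LCM of the periods.
280 = 2^3 × 5 × 7
760 = 2^3 × 5 × 19
136 = 2^3 × 17
168 = 2^3 × 3 × 7
LCM(280, 760, 136, 168) = 2^3 × 3 × 5 × 7 × 17 × 19 = 271320.
Laps for period 280: 271320 / 280 = 969.

969 laps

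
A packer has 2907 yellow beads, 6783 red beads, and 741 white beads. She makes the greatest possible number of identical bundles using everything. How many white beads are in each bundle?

Number of bundles = gcd(2907, 6783, 741).
2907 = 3^2 × 17 × 19
6783 = 3 × 7 × 17 × 19
741 = 3 × 13 × 19
gcd(2907, 6783, 741) = 3 × 19 = 57.
white beads per bundle = 741 / 57 = 13.

13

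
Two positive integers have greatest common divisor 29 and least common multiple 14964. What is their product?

433956

For any two positive integers, gcd × lcm = product = 29 × 14964 = 433956.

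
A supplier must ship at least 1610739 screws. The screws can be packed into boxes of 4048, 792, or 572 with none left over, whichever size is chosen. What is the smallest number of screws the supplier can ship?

The number of screws must be a common multiple of 4048, 792, and 572, so a multiple of their LCM.
4048 = 2^4 × 11 × 23
792 = 2^3 × 3^2 × 11
572 = 2^2 × 11 × 13
LCM(4048, 792, 572) = 2^4 × 3^2 × 11 × 13 × 23 = 473616.
Smallest multiple of 473616 that is ≥ 1610739: ⌈1610739/473616⌉ × 473616 = 4 × 473616 = 1894464.

1894464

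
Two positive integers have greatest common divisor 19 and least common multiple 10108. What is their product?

For any two positive integers, gcd × lcm = product = 19 × 10108 = 192052.

192052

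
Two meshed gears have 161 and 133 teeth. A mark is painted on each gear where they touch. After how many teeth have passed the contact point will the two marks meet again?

We need the least common multiple of the intervals.
161 = 7 × 23
133 = 7 × 19
LCM(161, 133) = 7 × 19 × 23 = 3059.

3059 teeth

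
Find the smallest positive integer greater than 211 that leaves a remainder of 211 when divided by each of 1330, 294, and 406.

N − 211 must be a common multiple of 1330, 294, and 406.
1330 = 2 × 5 × 7 × 19
294 = 2 × 3 × 7^2
406 = 2 × 7 × 29
LCM(1330, 294, 406) = 2 × 3 × 5 × 7^2 × 19 × 29 = 809970.
Smallest N > 211 is LCM + 211 = 809970 + 211 = 810181.

810181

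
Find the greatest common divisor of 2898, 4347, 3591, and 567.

63

2898 = 2 × 3^2 × 7 × 23
4347 = 3^3 × 7 × 23
3591 = 3^3 × 7 × 19
567 = 3^4 × 7
gcd(2898, 4347, 3591, 567) = 3^2 × 7 = 63.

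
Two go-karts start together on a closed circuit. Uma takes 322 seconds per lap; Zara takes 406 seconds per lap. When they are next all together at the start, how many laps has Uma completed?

29 laps

The first common completion time is the LCM of the periods.
322 = 2 × 7 × 23
406 = 2 × 7 × 29
LCM(322, 406) = 2 × 7 × 23 × 29 = 9338.
Laps for period 322: 9338 / 322 = 29.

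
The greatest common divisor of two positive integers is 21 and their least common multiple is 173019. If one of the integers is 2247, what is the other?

For two integers, gcd × lcm = product, so the other is (21 × 173019) / 2247 = 3633399 / 2247 = 1617.

1617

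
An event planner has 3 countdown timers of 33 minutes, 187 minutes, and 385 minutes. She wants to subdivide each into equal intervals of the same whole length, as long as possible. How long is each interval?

The interval must divide each timer length; the longest such is the gcd.
33 = 3 × 11
187 = 11 × 17
385 = 5 × 7 × 11
gcd(33, 187, 385) = 11.

11 minutes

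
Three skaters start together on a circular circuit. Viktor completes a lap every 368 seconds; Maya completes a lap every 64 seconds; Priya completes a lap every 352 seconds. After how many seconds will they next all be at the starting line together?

16192 seconds

They coincide at every common multiple of the periods; the first is the LCM.
368 = 2^4 × 23
64 = 2^6
352 = 2^5 × 11
LCM(368, 64, 352) = 2^6 × 11 × 23 = 16192.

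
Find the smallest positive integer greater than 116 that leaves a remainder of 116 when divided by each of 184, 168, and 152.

N − 116 must be a common multiple of 184, 168, and 152.
184 = 2^3 × 23
168 = 2^3 × 3 × 7
152 = 2^3 × 19
LCM(184, 168, 152) = 2^3 × 3 × 7 × 19 × 23 = 73416.
Smallest N > 116 is LCM + 116 = 73416 + 116 = 73532.

73532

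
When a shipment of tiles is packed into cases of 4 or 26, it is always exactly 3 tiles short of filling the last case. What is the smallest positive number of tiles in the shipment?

49

Being 3 short of a full case of size k means N ≡ −3 (mod k), i.e. N + 3 is a multiple of each size.
4 = 2^2
26 = 2 × 13
LCM(4, 26) = 2^2 × 13 = 52.
Smallest positive N is 52 − 3 = 49.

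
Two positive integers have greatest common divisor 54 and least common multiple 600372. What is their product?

32420088

For any two positive integers, gcd × lcm = product = 54 × 600372 = 32420088.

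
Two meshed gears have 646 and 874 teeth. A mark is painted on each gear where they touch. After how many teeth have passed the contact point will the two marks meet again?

14858 teeth

We need the least common multiple of the intervals.
646 = 2 × 17 × 19
874 = 2 × 19 × 23
LCM(646, 874) = 2 × 17 × 19 × 23 = 14858.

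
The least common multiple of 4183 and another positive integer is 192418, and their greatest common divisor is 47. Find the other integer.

gcd × lcm = product of the two integers, so the other integer is (47 × 192418) / 4183 = 2162.

2162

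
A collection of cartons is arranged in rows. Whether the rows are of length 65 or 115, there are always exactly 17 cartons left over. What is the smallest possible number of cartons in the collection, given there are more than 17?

1512

N − 17 must be a common multiple of 65 and 115.
65 = 5 × 13
115 = 5 × 23
LCM(65, 115) = 5 × 13 × 23 = 1495.
Smallest N > 17 is LCM + 17 = 1495 + 17 = 1512.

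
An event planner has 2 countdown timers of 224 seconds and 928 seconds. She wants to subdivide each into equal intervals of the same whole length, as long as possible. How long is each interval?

32 seconds

By the Euclidean algorithm:
928 = 4 × 224 + 32
224 = 7 × 32 + 0
gcd(224, 928) = 32.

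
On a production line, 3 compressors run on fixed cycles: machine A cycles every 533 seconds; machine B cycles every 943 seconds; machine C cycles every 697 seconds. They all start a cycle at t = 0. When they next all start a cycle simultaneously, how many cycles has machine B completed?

They are all back at their starting positions together after one LCM of the periods.
533 = 13 × 41
943 = 23 × 41
697 = 17 × 41
LCM(533, 943, 697) = 13 × 17 × 23 × 41 = 208403.
Cycles for period 943: 208403 / 943 = 221.

221 cycles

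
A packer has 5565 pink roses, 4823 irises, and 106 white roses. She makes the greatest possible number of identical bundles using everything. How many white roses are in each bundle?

Number of bundles = gcd(5565, 4823, 106).
5565 = 3 × 5 × 7 × 53
4823 = 7 × 13 × 53
106 = 2 × 53
gcd(5565, 4823, 106) = 53.
white roses per bundle = 106 / 53 = 2.

2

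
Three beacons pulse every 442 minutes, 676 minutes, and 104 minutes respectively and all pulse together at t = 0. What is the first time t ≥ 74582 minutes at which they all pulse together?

91936 minutes

Joint pulses occur at multiples of LCM(442, 676, 104).
442 = 2 × 13 × 17
676 = 2^2 × 13^2
104 = 2^3 × 13
LCM(442, 676, 104) = 2^3 × 13^2 × 17 = 22984.
Smallest multiple of 22984 that is ≥ 74582: ⌈74582/22984⌉ × 22984 = 4 × 22984 = 91936.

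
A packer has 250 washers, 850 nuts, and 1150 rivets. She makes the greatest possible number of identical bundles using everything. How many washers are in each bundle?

5

Number of bundles = gcd(250, 850, 1150).
250 = 2 × 5^3
850 = 2 × 5^2 × 17
1150 = 2 × 5^2 × 23
gcd(250, 850, 1150) = 2 × 5^2 = 50.
washers per bundle = 250 / 50 = 5.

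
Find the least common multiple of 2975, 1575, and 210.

53550

2975 = 5^2 × 7 × 17
1575 = 3^2 × 5^2 × 7
210 = 2 × 3 × 5 × 7
LCM(2975, 1575, 210) = 2 × 3^2 × 5^2 × 7 × 17 = 53550.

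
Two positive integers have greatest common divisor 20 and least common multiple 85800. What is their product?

For any two positive integers, gcd × lcm = product = 20 × 85800 = 1716000.

1716000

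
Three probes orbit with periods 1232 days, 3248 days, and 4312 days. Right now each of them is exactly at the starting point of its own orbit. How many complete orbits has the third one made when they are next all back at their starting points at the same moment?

58 orbits

All finish a whole number of cycles simultaneously at t = LCM of the periods.
1232 = 2^4 × 7 × 11
3248 = 2^4 × 7 × 29
4312 = 2^3 × 7^2 × 11
LCM(1232, 3248, 4312) = 2^4 × 7^2 × 11 × 29 = 250096.
Orbits for period 4312: 250096 / 4312 = 58.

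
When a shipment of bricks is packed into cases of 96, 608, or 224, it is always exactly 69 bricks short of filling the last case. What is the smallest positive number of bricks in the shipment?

Being 69 short of a full case of size k means N ≡ −69 (mod k), i.e. N + 69 is a multiple of each size.
96 = 2^5 × 3
608 = 2^5 × 19
224 = 2^5 × 7
LCM(96, 608, 224) = 2^5 × 3 × 7 × 19 = 12768.
Smallest positive N is 12768 − 69 = 12699.

12699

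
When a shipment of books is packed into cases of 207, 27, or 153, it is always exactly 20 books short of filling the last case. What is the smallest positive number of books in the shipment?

10537

Being 20 short of a full case of size k means N ≡ −20 (mod k), i.e. N + 20 is a multiple of each size.
207 = 3^2 × 23
27 = 3^3
153 = 3^2 × 17
LCM(207, 27, 153) = 3^3 × 17 × 23 = 10557.
Smallest positive N is 10557 − 20 = 10537.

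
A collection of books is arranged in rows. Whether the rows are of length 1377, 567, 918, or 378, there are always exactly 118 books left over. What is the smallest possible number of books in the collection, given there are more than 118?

N − 118 must be a common multiple of 1377, 567, 918, and 378.
1377 = 3^4 × 17
567 = 3^4 × 7
918 = 2 × 3^3 × 17
378 = 2 × 3^3 × 7
LCM(1377, 567, 918, 378) = 2 × 3^4 × 7 × 17 = 19278.
Smallest N > 118 is LCM + 118 = 19278 + 118 = 19396.

19396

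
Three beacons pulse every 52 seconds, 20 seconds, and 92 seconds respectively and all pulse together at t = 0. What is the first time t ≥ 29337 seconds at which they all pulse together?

Joint pulses occur at multiples of LCM(52, 20, 92).
52 = 2^2 × 13
20 = 2^2 × 5
92 = 2^2 × 23
LCM(52, 20, 92) = 2^2 × 5 × 13 × 23 = 5980.
Smallest multiple of 5980 that is ≥ 29337: ⌈29337/5980⌉ × 5980 = 5 × 5980 = 29900.

29900 seconds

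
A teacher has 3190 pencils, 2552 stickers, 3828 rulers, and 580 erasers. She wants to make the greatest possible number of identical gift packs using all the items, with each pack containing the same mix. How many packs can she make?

58 packs

The pack count must divide each quantity, so the greatest is gcd(3190, 2552, 3828, 580).
3190 = 2 × 5 × 11 × 29
2552 = 2^3 × 11 × 29
3828 = 2^2 × 3 × 11 × 29
580 = 2^2 × 5 × 29
gcd(3190, 2552, 3828, 580) = 2 × 29 = 58.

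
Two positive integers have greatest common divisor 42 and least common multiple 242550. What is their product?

For any two positive integers, gcd × lcm = product = 42 × 242550 = 10187100.

10187100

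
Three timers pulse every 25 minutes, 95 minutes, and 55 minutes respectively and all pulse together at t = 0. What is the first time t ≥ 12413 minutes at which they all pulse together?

15675 minutes

Joint pulses occur at multiples of LCM(25, 95, 55).
25 = 5^2
95 = 5 × 19
55 = 5 × 11
LCM(25, 95, 55) = 5^2 × 11 × 19 = 5225.
Smallest multiple of 5225 that is ≥ 12413: ⌈12413/5225⌉ × 5225 = 3 × 5225 = 15675.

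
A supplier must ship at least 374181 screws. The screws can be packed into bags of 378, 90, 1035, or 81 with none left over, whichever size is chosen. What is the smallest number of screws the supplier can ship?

391230

The number of screws must be a common multiple of 378, 90, 1035, and 81, so a multiple of their LCM.
378 = 2 × 3^3 × 7
90 = 2 × 3^2 × 5
1035 = 3^2 × 5 × 23
81 = 3^4
LCM(378, 90, 1035, 81) = 2 × 3^4 × 5 × 7 × 23 = 130410.
Smallest multiple of 130410 that is ≥ 374181: ⌈374181/130410⌉ × 130410 = 3 × 130410 = 391230.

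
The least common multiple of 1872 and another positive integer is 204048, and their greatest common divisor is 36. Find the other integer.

3924

gcd × lcm = product of the two integers, so the other integer is (36 × 204048) / 1872 = 3924.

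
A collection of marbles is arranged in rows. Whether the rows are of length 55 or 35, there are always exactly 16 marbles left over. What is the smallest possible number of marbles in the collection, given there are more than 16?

401

N − 16 must be a common multiple of 55 and 35.
55 = 5 × 11
35 = 5 × 7
LCM(55, 35) = 5 × 7 × 11 = 385.
Smallest N > 16 is LCM + 16 = 385 + 16 = 401.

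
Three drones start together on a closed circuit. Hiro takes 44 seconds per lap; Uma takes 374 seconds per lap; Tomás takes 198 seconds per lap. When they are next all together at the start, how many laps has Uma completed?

18 laps

The first common completion time is the LCM of the periods.
44 = 2^2 × 11
374 = 2 × 11 × 17
198 = 2 × 3^2 × 11
LCM(44, 374, 198) = 2^2 × 3^2 × 11 × 17 = 6732.
Laps for period 374: 6732 / 374 = 18.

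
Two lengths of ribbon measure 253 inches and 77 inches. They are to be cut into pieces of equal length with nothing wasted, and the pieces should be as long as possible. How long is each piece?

11 inches

Each piece length must divide every original length, so the longest possible is gcd(253, 77).
253 = 11 × 23
77 = 7 × 11
gcd(253, 77) = 11.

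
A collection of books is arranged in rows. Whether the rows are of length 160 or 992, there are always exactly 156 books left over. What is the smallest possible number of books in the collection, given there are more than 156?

N − 156 must be a common multiple of 160 and 992.
160 = 2^5 × 5
992 = 2^5 × 31
LCM(160, 992) = 2^5 × 5 × 31 = 4960.
Smallest N > 156 is LCM + 156 = 4960 + 156 = 5116.

5116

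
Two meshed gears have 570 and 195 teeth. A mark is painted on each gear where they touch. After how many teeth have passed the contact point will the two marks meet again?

7410 teeth

They coincide at every common multiple of the periods; the first is the LCM.
570 = 2 × 3 × 5 × 19
195 = 3 × 5 × 13
LCM(570, 195) = 2 × 3 × 5 × 13 × 19 = 7410.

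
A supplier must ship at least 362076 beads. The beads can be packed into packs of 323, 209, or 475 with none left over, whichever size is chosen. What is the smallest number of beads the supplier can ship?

The number of beads must be a common multiple of 323, 209, and 475, so a multiple of their LCM.
323 = 17 × 19
209 = 11 × 19
475 = 5^2 × 19
LCM(323, 209, 475) = 5^2 × 11 × 17 × 19 = 88825.
Smallest multiple of 88825 that is ≥ 362076: ⌈362076/88825⌉ × 88825 = 5 × 88825 = 444125.

444125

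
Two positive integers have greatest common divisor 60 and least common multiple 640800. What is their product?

For any two positive integers, gcd × lcm = product = 60 × 640800 = 38448000.

38448000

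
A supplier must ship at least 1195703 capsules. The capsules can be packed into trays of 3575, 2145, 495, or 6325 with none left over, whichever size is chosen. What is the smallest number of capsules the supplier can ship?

The number of capsules must be a common multiple of 3575, 2145, 495, and 6325, so a multiple of their LCM.
3575 = 5^2 × 11 × 13
2145 = 3 × 5 × 11 × 13
495 = 3^2 × 5 × 11
6325 = 5^2 × 11 × 23
LCM(3575, 2145, 495, 6325) = 3^2 × 5^2 × 11 × 13 × 23 = 740025.
Smallest multiple of 740025 that is ≥ 1195703: ⌈1195703/740025⌉ × 740025 = 2 × 740025 = 1480050.

1480050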